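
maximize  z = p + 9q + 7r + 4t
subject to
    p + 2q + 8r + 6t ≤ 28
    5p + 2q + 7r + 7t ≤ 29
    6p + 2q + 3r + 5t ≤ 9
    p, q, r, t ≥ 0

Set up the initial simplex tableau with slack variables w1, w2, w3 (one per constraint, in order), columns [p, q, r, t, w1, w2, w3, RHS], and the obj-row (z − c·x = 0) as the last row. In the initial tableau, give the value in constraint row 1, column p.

1

Constraint 1 has coefficient 1 on p.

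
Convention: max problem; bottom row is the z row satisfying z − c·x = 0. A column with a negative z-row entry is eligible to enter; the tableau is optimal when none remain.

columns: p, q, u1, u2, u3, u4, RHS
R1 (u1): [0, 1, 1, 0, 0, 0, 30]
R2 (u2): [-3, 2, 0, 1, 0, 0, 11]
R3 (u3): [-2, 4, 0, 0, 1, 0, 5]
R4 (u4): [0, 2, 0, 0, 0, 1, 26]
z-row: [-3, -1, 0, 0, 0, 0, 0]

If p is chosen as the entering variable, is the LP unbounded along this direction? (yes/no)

yes

Every constraint-row entry in column p is ≤ 0, so increasing p is unbounded.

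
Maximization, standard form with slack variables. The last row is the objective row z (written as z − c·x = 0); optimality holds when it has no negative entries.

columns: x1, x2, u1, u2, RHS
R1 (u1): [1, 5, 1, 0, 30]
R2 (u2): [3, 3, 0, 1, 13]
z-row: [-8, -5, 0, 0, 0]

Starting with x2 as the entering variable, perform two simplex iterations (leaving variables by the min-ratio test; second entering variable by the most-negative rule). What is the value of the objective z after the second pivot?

Ratio test on column x2 — row 1: 30/5 = 6; row 2: 13/3 = 13/3. Minimum is 13/3 at row 2 (u2 leaves); pivot element 3.
Pivot on row 2; the z-row RHS becomes 0 − (-5)·(13/3) = 65/3.
Next entering variable (most negative z-row entry -3): x1.
Ratio test on column x1 — row 1: entry -4 ≤ 0; row 2: (13/3)/1 = 13/3. Minimum is 13/3 at row 2 (x2 leaves); pivot element 1.
After the second pivot the z-row RHS is 65/3 − (-3)·(13/3) = 104/3.

104/3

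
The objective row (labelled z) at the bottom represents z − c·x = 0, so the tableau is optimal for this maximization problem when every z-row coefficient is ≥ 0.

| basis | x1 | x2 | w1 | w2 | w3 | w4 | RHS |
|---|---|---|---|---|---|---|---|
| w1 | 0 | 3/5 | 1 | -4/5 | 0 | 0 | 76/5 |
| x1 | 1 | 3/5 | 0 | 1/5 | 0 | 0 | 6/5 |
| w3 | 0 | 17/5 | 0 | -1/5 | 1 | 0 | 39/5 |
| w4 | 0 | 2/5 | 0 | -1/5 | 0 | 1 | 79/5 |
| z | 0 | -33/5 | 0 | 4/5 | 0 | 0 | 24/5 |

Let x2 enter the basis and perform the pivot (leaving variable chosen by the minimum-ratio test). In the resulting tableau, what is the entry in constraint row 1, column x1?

-1

Ratio test on column x2 — row 1: (76/5)/(3/5) = 76/3; row 2: (6/5)/(3/5) = 2; row 3: (39/5)/(17/5) = 39/17; row 4: (79/5)/(2/5) = 79/2. Minimum is 2 at row 2 (x1 leaves); pivot element 3/5.
Divide row 2 by 3/5; eliminate column x2 from the other rows.
Row 1 update in column x1: 0 − (3/5)·(5/3) = -1.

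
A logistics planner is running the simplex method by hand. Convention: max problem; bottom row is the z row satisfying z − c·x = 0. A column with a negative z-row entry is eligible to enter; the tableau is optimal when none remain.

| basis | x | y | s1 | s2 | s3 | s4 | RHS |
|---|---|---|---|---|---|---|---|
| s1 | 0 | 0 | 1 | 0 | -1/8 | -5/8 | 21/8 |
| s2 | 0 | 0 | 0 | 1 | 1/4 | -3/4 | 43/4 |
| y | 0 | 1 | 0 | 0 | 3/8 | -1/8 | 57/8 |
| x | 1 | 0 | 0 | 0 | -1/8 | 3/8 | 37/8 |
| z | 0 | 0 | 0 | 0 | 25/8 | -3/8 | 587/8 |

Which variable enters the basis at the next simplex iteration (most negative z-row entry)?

Negative z-row entries: s4: -3/8.
The most negative is -3/8 in column s4, so s4 enters.

s4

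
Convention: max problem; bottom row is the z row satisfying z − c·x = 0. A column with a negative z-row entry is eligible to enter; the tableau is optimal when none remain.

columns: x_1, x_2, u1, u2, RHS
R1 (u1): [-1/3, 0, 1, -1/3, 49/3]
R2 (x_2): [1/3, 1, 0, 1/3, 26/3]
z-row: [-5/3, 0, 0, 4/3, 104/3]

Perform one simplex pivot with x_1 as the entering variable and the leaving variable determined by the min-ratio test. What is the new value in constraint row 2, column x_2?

Ratio test on column x_1 — row 1: entry -1/3 ≤ 0; row 2: (26/3)/(1/3) = 26. Minimum is 26 at row 2 (x_2 leaves); pivot element 1/3.
Divide row 2 by 1/3; eliminate column x_1 from the other rows.
In the new row 2, the x_2 entry is the old entry divided by the pivot: 1/(1/3) = 3.

3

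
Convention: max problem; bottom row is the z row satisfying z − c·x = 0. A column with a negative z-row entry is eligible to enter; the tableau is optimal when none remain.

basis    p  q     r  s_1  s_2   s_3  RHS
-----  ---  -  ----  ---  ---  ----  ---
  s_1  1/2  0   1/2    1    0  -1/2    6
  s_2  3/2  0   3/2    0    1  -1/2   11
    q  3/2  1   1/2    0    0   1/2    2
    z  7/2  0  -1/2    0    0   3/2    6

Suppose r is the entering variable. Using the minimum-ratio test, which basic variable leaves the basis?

q

Column r entries and ratios — s_1: 6/(1/2) = 12; s_2: 11/(3/2) = 22/3; q: 2/(1/2) = 4.
Smallest ratio is 4 in the row of q, so q leaves.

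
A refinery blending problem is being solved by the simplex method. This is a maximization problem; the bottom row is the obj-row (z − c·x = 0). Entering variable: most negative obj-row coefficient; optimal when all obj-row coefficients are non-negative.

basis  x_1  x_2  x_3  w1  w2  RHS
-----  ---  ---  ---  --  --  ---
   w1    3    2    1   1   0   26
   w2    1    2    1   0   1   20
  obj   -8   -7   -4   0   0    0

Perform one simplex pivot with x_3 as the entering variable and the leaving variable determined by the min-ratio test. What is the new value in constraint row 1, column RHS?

6

Ratio test on column x_3 — row 1: 26/1 = 26; row 2: 20/1 = 20. Minimum is 20 at row 2 (w2 leaves); pivot element 1.
Divide row 2 by 1; eliminate column x_3 from the other rows.
Row 1 update in column RHS: 26 − 1·20 = 6.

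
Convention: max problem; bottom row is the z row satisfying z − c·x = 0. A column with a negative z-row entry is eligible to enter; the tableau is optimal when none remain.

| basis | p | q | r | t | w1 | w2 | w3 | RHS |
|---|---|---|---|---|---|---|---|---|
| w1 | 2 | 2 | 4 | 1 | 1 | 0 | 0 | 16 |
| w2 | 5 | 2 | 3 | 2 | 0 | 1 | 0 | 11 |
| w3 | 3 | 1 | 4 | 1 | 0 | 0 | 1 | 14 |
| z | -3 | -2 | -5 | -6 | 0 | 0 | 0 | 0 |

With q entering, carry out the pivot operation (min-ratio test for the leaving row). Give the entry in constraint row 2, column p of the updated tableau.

Ratio test on column q — row 1: 16/2 = 8; row 2: 11/2 = 11/2; row 3: 14/1 = 14. Minimum is 11/2 at row 2 (w2 leaves); pivot element 2.
Divide row 2 by 2; eliminate column q from the other rows.
In the new row 2, the p entry is the old entry divided by the pivot: 5/2 = 5/2.

5/2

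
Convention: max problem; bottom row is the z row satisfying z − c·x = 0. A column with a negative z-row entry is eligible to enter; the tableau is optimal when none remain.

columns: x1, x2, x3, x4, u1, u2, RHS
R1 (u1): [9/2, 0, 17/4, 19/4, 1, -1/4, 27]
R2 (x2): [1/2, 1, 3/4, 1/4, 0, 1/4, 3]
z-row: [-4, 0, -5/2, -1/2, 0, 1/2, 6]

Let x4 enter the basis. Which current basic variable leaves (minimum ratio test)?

Column x4 entries and ratios — u1: 27/(19/4) = 108/19; x2: 3/(1/4) = 12.
Smallest ratio is 108/19 in the row of u1, so u1 leaves.

u1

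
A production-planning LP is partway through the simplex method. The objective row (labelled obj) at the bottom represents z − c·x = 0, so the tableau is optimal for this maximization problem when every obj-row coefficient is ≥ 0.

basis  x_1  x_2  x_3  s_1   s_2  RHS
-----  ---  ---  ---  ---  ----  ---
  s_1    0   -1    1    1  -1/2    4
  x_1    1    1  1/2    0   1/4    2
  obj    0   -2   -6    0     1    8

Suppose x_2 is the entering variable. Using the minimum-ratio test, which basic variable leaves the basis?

x_1

Column x_2 entries and ratios — s_1: -1 ≤ 0, skip; x_1: 2/1 = 2.
Smallest ratio is 2 in the row of x_1, so x_1 leaves.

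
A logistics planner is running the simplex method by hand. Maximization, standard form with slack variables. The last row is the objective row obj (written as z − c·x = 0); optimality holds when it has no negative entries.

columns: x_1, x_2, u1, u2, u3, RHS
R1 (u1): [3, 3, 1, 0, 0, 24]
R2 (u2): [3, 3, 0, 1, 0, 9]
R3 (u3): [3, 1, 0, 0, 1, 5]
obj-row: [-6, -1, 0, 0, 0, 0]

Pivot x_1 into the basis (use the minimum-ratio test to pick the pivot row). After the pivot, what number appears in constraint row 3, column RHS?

Ratio test on column x_1 — row 1: 24/3 = 8; row 2: 9/3 = 3; row 3: 5/3 = 5/3. Minimum is 5/3 at row 3 (u3 leaves); pivot element 3.
Divide row 3 by 3; eliminate column x_1 from the other rows.
In the new row 3, the RHS entry is the old entry divided by the pivot: 5/3 = 5/3.

5/3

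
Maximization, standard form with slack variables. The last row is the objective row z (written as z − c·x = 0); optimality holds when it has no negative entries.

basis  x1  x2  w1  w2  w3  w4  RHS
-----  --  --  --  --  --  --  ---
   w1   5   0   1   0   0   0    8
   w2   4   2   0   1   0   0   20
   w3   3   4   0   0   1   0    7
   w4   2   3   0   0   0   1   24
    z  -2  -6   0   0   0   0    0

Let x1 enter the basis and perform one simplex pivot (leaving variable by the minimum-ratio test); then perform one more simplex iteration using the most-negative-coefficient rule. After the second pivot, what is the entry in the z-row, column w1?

Ratio test on column x1 — row 1: 8/5 = 8/5; row 2: 20/4 = 5; row 3: 7/3 = 7/3; row 4: 24/2 = 12. Minimum is 8/5 at row 1 (w1 leaves); pivot element 5.
Divide row 1 by 5; eliminate column x1 from the other rows.
Second iteration: most negative z-row entry is -6 in column x2, so x2 enters.
Ratio test on column x2 — row 1: entry 0 ≤ 0; row 2: (68/5)/2 = 34/5; row 3: (11/5)/4 = 11/20; row 4: (104/5)/3 = 104/15. Minimum is 11/20 at row 3 (w3 leaves); pivot element 4.
Divide row 3 by 4; eliminate column x2 from the other rows.
After both pivots, the entry at the z-row, column w1 is -1/2.

-1/2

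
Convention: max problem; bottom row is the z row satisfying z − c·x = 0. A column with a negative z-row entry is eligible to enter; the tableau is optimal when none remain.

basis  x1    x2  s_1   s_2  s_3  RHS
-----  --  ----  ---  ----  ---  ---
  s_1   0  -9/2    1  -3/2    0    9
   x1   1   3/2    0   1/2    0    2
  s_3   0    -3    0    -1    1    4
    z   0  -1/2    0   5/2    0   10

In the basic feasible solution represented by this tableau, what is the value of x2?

0

x2 is not in the basis, so in the current basic feasible solution x2 = 0.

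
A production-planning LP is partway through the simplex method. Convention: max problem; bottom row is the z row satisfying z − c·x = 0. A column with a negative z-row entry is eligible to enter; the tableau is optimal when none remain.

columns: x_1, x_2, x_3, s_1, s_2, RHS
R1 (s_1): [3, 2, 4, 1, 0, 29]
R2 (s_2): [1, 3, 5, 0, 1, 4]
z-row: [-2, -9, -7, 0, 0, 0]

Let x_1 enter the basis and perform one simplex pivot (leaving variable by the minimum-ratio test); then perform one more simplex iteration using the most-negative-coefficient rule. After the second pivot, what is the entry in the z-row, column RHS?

12

Ratio test on column x_1 — row 1: 29/3 = 29/3; row 2: 4/1 = 4. Minimum is 4 at row 2 (s_2 leaves); pivot element 1.
Divide row 2 by 1; eliminate column x_1 from the other rows.
Second iteration: most negative z-row entry is -3 in column x_2, so x_2 enters.
Ratio test on column x_2 — row 1: entry -7 ≤ 0; row 2: 4/3 = 4/3. Minimum is 4/3 at row 2 (x_1 leaves); pivot element 3.
Divide row 2 by 3; eliminate column x_2 from the other rows.
After both pivots, the entry at the z-row, column RHS is 12.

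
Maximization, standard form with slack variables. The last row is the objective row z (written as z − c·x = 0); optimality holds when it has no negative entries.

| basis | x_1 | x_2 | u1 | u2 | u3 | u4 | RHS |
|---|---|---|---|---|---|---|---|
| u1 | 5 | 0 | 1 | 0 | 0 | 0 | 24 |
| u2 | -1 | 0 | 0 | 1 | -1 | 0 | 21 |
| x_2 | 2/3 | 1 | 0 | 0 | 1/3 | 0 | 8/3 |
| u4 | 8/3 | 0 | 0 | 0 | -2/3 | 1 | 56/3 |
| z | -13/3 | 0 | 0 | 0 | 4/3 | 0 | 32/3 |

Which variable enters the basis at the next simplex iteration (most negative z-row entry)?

Negative z-row entries: x_1: -13/3.
The most negative is -13/3 in column x_1, so x_1 enters.

x_1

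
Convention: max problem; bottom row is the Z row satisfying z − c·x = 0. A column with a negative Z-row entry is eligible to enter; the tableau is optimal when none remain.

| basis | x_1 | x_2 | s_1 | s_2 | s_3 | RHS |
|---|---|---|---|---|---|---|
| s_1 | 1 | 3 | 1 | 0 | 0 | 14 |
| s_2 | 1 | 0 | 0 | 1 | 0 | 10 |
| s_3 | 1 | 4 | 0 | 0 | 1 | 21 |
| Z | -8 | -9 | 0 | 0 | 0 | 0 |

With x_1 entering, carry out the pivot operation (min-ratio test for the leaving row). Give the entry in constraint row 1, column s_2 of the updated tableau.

-1

Ratio test on column x_1 — row 1: 14/1 = 14; row 2: 10/1 = 10; row 3: 21/1 = 21. Minimum is 10 at row 2 (s_2 leaves); pivot element 1.
Divide row 2 by 1; eliminate column x_1 from the other rows.
Row 1 update in column s_2: 0 − 1·1 = -1.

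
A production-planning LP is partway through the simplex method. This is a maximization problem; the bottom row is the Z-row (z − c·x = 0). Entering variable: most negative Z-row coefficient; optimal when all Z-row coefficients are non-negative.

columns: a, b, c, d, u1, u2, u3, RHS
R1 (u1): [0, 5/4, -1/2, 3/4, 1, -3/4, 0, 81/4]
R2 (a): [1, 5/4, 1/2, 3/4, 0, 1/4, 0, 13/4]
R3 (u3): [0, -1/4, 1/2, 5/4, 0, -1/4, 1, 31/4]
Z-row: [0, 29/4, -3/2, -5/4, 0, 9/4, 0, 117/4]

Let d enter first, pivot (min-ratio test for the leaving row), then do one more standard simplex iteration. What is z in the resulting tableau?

39

Ratio test on column d — row 1: (81/4)/(3/4) = 27; row 2: (13/4)/(3/4) = 13/3; row 3: (31/4)/(5/4) = 31/5. Minimum is 13/3 at row 2 (a leaves); pivot element 3/4.
Pivot on row 2; the Z-row RHS becomes 117/4 − (-5/4)·(13/3) = 104/3.
Next entering variable (most negative Z-row entry -2/3): c.
Ratio test on column c — row 1: entry -1 ≤ 0; row 2: (13/3)/(2/3) = 13/2; row 3: entry -1/3 ≤ 0. Minimum is 13/2 at row 2 (d leaves); pivot element 2/3.
After the second pivot the Z-row RHS is 104/3 − (-2/3)·(13/2) = 39.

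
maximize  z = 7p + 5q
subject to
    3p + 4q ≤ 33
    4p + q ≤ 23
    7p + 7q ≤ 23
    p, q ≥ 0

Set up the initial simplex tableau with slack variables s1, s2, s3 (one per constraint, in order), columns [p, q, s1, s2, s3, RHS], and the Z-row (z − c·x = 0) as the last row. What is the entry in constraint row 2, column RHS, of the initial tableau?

23

The RHS of constraint 2 is b_2 = 23.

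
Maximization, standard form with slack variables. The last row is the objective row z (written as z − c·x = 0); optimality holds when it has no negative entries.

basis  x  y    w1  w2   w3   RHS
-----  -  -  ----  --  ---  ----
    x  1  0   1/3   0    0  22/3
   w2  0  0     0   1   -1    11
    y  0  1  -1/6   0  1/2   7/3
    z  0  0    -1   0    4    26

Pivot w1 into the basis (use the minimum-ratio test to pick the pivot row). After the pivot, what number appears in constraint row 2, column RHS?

Ratio test on column w1 — row 1: (22/3)/(1/3) = 22; row 2: entry 0 ≤ 0; row 3: entry -1/6 ≤ 0. Minimum is 22 at row 1 (x leaves); pivot element 1/3.
Divide row 1 by 1/3; eliminate column w1 from the other rows.
Row 2 update in column RHS: 11 − 0·22 = 11.

11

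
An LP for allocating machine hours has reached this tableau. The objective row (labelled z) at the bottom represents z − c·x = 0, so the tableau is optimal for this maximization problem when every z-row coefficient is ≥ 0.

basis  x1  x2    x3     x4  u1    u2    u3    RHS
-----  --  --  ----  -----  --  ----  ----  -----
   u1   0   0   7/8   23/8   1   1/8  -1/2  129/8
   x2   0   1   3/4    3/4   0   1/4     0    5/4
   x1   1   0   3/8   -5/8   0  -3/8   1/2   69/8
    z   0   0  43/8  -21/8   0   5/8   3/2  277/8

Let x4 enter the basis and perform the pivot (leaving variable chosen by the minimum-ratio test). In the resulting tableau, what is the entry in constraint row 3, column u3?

Ratio test on column x4 — row 1: (129/8)/(23/8) = 129/23; row 2: (5/4)/(3/4) = 5/3; row 3: entry -5/8 ≤ 0. Minimum is 5/3 at row 2 (x2 leaves); pivot element 3/4.
Divide row 2 by 3/4; eliminate column x4 from the other rows.
Row 3 update in column u3: 1/2 − (-5/8)·0 = 1/2.

1/2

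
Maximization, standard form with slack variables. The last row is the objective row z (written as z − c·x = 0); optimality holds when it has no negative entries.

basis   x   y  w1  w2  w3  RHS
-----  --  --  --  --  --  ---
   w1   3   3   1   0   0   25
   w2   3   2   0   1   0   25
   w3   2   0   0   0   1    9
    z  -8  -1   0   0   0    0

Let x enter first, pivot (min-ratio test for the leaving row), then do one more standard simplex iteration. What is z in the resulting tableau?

239/6

Ratio test on column x — row 1: 25/3 = 25/3; row 2: 25/3 = 25/3; row 3: 9/2 = 9/2. Minimum is 9/2 at row 3 (w3 leaves); pivot element 2.
Pivot on row 3; the z-row RHS becomes 0 − (-8)·(9/2) = 36.
Next entering variable (most negative z-row entry -1): y.
Ratio test on column y — row 1: (23/2)/3 = 23/6; row 2: (23/2)/2 = 23/4; row 3: entry 0 ≤ 0. Minimum is 23/6 at row 1 (w1 leaves); pivot element 3.
After the second pivot the z-row RHS is 36 − (-1)·(23/6) = 239/6.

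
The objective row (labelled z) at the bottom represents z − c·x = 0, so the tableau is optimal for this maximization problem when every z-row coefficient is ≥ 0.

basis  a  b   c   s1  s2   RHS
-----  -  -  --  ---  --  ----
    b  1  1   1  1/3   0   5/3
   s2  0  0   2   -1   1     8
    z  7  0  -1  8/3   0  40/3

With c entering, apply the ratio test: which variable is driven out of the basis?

Column c entries and ratios — b: (5/3)/1 = 5/3; s2: 8/2 = 4.
Smallest ratio is 5/3 in the row of b, so b leaves.

b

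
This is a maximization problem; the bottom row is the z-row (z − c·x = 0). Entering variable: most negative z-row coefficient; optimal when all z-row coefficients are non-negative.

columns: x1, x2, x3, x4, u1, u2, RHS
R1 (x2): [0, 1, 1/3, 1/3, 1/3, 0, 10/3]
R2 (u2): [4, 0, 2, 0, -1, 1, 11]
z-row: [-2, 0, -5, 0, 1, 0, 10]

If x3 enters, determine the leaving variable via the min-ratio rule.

u2

Column x3 entries and ratios — x2: (10/3)/(1/3) = 10; u2: 11/2 = 11/2.
Smallest ratio is 11/2 in the row of u2, so u2 leaves.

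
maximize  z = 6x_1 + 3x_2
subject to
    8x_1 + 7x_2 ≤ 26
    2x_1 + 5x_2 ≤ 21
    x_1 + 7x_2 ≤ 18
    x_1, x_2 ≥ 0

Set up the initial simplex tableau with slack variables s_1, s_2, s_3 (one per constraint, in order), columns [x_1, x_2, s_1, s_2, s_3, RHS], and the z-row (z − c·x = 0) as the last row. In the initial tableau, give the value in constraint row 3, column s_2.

Slack s_2 belongs to constraint 2; its column is the unit vector e_2, so the entry in row 3 is 0.

0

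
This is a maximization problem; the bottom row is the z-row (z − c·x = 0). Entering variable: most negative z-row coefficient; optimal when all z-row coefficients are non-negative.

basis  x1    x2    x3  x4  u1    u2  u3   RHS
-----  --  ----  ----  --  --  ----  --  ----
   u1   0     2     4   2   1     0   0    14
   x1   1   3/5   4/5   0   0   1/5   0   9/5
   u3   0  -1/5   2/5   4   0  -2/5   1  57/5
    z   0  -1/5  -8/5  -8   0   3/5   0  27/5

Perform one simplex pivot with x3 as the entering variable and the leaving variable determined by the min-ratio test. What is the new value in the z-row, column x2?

1

Ratio test on column x3 — row 1: 14/4 = 7/2; row 2: (9/5)/(4/5) = 9/4; row 3: (57/5)/(2/5) = 57/2. Minimum is 9/4 at row 2 (x1 leaves); pivot element 4/5.
Divide row 2 by 4/5; eliminate column x3 from the other rows.
z-row update in column x2: -1/5 − (-8/5)·(3/4) = 1.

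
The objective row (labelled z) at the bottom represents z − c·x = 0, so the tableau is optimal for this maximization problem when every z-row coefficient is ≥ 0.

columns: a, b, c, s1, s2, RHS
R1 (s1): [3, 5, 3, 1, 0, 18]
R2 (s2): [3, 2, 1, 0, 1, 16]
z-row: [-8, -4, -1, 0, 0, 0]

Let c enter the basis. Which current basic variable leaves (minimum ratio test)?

s1

Column c entries and ratios — s1: 18/3 = 6; s2: 16/1 = 16.
Smallest ratio is 6 in the row of s1, so s1 leaves.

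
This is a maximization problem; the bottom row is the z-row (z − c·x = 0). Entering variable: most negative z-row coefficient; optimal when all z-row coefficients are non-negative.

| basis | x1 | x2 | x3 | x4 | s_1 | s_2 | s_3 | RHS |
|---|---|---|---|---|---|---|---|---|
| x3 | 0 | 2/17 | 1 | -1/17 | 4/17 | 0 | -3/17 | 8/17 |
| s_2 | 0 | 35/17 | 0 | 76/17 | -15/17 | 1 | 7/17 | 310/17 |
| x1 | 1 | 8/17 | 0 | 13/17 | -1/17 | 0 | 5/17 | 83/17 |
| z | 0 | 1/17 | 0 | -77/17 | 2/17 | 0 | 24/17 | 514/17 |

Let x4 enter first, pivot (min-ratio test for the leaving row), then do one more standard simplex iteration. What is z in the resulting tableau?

870/17

Ratio test on column x4 — row 1: entry -1/17 ≤ 0; row 2: (310/17)/(76/17) = 155/38; row 3: (83/17)/(13/17) = 83/13. Minimum is 155/38 at row 2 (s_2 leaves); pivot element 76/17.
Pivot on row 2; the z-row RHS becomes 514/17 − (-77/17)·(155/38) = 1851/38.
Next entering variable (most negative z-row entry -59/76): s_1.
Ratio test on column s_1 — row 1: (27/38)/(17/76) = 54/17; row 2: entry -15/76 ≤ 0; row 3: (67/38)/(7/76) = 134/7. Minimum is 54/17 at row 1 (x3 leaves); pivot element 17/76.
After the second pivot the z-row RHS is 1851/38 − (-59/76)·(54/17) = 870/17.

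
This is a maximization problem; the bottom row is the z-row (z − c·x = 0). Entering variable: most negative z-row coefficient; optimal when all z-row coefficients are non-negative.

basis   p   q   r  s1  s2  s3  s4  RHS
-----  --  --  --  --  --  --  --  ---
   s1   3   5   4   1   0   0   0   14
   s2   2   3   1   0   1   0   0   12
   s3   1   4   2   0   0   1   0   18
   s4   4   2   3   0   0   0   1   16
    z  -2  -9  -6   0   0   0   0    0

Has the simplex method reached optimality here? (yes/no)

no

The z-row has a negative entry -9 in column q, so it is not optimal.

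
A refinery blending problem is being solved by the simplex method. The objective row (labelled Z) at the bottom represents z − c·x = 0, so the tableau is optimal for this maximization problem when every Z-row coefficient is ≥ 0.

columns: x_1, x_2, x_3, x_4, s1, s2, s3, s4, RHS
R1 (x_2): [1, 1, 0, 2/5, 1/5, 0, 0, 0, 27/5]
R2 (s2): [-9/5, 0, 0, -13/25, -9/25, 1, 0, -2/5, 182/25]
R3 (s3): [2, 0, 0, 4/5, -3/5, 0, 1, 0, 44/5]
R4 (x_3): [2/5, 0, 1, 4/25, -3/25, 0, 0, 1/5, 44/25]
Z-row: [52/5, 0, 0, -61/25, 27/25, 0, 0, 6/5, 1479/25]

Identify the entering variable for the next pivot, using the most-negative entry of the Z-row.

x_4

Negative Z-row entries: x_4: -61/25.
The most negative is -61/25 in column x_4, so x_4 enters.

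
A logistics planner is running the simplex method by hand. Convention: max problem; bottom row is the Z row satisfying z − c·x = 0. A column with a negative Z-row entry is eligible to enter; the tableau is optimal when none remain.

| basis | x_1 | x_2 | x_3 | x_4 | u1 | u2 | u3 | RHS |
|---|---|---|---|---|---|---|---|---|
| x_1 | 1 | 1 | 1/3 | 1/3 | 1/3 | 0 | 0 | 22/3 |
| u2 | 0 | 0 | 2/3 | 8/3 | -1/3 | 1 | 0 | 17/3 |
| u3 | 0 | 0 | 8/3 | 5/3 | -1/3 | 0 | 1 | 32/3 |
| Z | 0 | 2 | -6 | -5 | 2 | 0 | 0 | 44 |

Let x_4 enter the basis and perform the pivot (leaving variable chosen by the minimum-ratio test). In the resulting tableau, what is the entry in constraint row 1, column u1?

3/8

Ratio test on column x_4 — row 1: (22/3)/(1/3) = 22; row 2: (17/3)/(8/3) = 17/8; row 3: (32/3)/(5/3) = 32/5. Minimum is 17/8 at row 2 (u2 leaves); pivot element 8/3.
Divide row 2 by 8/3; eliminate column x_4 from the other rows.
Row 1 update in column u1: 1/3 − (1/3)·(-1/8) = 3/8.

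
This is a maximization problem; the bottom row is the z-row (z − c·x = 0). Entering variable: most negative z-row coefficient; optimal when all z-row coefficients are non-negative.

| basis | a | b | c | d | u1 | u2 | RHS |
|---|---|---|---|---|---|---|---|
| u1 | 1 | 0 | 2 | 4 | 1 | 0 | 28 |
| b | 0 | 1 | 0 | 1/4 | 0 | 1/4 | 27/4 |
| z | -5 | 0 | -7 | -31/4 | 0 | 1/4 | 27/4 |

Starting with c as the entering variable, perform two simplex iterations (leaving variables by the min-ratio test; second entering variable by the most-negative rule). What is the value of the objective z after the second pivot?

587/4

Ratio test on column c — row 1: 28/2 = 14; row 2: entry 0 ≤ 0. Minimum is 14 at row 1 (u1 leaves); pivot element 2.
Pivot on row 1; the z-row RHS becomes 27/4 − (-7)·14 = 419/4.
Next entering variable (most negative z-row entry -3/2): a.
Ratio test on column a — row 1: 14/(1/2) = 28; row 2: entry 0 ≤ 0. Minimum is 28 at row 1 (c leaves); pivot element 1/2.
After the second pivot the z-row RHS is 419/4 − (-3/2)·28 = 587/4.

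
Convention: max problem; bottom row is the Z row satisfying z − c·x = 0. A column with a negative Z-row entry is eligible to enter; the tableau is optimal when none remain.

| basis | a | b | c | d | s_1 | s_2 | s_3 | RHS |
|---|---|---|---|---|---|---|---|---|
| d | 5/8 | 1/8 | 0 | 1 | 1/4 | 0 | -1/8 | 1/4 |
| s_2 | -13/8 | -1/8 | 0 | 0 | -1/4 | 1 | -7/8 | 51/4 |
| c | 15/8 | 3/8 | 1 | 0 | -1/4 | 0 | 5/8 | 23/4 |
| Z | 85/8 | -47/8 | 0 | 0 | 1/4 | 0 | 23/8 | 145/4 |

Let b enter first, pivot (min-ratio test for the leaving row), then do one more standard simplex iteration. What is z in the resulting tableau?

Ratio test on column b — row 1: (1/4)/(1/8) = 2; row 2: entry -1/8 ≤ 0; row 3: (23/4)/(3/8) = 46/3. Minimum is 2 at row 1 (d leaves); pivot element 1/8.
Pivot on row 1; the Z-row RHS becomes 145/4 − (-47/8)·2 = 48.
Next entering variable (most negative Z-row entry -3): s_3.
Ratio test on column s_3 — row 1: entry -1 ≤ 0; row 2: entry -1 ≤ 0; row 3: 5/1 = 5. Minimum is 5 at row 3 (c leaves); pivot element 1.
After the second pivot the Z-row RHS is 48 − (-3)·5 = 63.

63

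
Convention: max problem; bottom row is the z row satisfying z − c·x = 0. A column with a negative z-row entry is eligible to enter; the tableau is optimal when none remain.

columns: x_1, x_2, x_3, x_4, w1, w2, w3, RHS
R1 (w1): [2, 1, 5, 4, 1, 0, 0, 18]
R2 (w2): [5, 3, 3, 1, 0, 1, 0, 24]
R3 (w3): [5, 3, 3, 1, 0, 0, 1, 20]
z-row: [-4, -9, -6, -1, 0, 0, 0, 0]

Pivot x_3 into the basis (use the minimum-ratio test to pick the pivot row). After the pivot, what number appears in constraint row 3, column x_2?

Ratio test on column x_3 — row 1: 18/5 = 18/5; row 2: 24/3 = 8; row 3: 20/3 = 20/3. Minimum is 18/5 at row 1 (w1 leaves); pivot element 5.
Divide row 1 by 5; eliminate column x_3 from the other rows.
Row 3 update in column x_2: 3 − 3·(1/5) = 12/5.

12/5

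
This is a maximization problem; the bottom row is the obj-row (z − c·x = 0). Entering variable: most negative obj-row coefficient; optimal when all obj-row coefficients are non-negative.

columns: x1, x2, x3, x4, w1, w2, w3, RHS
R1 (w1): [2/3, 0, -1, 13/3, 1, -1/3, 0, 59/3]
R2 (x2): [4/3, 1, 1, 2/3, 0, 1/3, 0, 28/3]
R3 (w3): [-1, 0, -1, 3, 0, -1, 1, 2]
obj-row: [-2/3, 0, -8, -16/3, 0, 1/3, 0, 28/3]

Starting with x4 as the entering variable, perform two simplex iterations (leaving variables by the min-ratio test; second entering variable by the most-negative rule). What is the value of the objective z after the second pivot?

84

Ratio test on column x4 — row 1: (59/3)/(13/3) = 59/13; row 2: (28/3)/(2/3) = 14; row 3: 2/3 = 2/3. Minimum is 2/3 at row 3 (w3 leaves); pivot element 3.
Pivot on row 3; the obj-row RHS becomes 28/3 − (-16/3)·(2/3) = 116/9.
Next entering variable (most negative obj-row entry -88/9): x3.
Ratio test on column x3 — row 1: (151/9)/(4/9) = 151/4; row 2: (80/9)/(11/9) = 80/11; row 3: entry -1/3 ≤ 0. Minimum is 80/11 at row 2 (x2 leaves); pivot element 11/9.
After the second pivot the obj-row RHS is 116/9 − (-88/9)·(80/11) = 84.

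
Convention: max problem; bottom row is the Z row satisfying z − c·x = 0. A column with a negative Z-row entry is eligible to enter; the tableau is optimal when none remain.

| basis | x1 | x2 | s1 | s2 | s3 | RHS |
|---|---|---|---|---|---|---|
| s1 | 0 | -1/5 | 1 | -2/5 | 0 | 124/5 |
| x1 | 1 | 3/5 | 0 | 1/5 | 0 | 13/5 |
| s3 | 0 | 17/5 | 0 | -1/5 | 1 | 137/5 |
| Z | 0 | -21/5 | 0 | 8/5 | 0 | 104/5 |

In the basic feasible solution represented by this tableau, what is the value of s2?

0

s2 is not in the basis, so in the current basic feasible solution s2 = 0.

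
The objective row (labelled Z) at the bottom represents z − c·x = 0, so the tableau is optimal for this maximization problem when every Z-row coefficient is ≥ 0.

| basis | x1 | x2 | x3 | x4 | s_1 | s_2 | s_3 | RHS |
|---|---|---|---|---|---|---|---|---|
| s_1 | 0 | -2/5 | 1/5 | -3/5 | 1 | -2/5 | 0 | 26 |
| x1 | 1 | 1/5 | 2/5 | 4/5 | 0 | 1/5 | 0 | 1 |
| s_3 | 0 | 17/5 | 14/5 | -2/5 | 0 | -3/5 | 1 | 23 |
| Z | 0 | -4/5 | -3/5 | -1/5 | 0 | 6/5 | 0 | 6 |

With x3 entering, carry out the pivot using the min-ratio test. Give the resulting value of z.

Ratio test on column x3 — row 1: 26/(1/5) = 130; row 2: 1/(2/5) = 5/2; row 3: 23/(14/5) = 115/14. Minimum is 5/2 at row 2 (x1 leaves); pivot element 2/5.
Pivot on row 2; the Z-row RHS becomes 6 − (-3/5)·(5/2) = 15/2.

15/2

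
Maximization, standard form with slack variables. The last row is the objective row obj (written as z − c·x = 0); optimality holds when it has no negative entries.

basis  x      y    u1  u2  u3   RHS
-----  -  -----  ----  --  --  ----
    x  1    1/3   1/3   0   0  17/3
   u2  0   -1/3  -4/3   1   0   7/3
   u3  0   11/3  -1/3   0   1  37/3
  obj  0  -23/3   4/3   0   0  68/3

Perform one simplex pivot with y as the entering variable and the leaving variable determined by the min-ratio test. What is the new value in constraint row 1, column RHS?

Ratio test on column y — row 1: (17/3)/(1/3) = 17; row 2: entry -1/3 ≤ 0; row 3: (37/3)/(11/3) = 37/11. Minimum is 37/11 at row 3 (u3 leaves); pivot element 11/3.
Divide row 3 by 11/3; eliminate column y from the other rows.
Row 1 update in column RHS: 17/3 − (1/3)·(37/11) = 50/11.

50/11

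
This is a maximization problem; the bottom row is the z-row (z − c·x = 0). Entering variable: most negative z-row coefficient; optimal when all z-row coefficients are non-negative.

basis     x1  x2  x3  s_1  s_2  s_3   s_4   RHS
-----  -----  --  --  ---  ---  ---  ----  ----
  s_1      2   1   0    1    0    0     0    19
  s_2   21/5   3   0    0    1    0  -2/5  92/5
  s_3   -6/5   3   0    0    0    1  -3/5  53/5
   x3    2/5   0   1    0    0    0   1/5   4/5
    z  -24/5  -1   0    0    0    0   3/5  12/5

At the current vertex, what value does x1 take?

0

x1 is not in the basis, so in the current basic feasible solution x1 = 0.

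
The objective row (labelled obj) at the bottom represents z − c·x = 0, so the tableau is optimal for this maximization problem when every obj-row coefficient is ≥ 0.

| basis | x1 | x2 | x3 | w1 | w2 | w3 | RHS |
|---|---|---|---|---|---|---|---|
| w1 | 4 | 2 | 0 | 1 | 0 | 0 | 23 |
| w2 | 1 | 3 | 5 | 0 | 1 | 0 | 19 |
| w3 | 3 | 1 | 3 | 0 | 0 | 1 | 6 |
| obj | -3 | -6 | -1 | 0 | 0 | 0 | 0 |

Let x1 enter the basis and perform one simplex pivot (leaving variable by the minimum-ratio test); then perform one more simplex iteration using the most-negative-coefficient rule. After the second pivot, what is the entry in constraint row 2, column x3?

-4

Ratio test on column x1 — row 1: 23/4 = 23/4; row 2: 19/1 = 19; row 3: 6/3 = 2. Minimum is 2 at row 3 (w3 leaves); pivot element 3.
Divide row 3 by 3; eliminate column x1 from the other rows.
Second iteration: most negative obj-row entry is -5 in column x2, so x2 enters.
Ratio test on column x2 — row 1: 15/(2/3) = 45/2; row 2: 17/(8/3) = 51/8; row 3: 2/(1/3) = 6. Minimum is 6 at row 3 (x1 leaves); pivot element 1/3.
Divide row 3 by 1/3; eliminate column x2 from the other rows.
After both pivots, the entry at constraint row 2, column x3 is -4.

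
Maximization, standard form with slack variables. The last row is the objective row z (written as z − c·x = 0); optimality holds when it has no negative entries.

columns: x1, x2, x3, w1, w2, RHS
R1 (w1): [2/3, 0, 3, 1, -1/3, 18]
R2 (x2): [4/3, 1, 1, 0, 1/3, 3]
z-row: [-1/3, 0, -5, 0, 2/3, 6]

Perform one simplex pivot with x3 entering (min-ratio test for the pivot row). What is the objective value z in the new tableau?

Ratio test on column x3 — row 1: 18/3 = 6; row 2: 3/1 = 3. Minimum is 3 at row 2 (x2 leaves); pivot element 1.
Pivot on row 2; the z-row RHS becomes 6 − (-5)·3 = 21.

21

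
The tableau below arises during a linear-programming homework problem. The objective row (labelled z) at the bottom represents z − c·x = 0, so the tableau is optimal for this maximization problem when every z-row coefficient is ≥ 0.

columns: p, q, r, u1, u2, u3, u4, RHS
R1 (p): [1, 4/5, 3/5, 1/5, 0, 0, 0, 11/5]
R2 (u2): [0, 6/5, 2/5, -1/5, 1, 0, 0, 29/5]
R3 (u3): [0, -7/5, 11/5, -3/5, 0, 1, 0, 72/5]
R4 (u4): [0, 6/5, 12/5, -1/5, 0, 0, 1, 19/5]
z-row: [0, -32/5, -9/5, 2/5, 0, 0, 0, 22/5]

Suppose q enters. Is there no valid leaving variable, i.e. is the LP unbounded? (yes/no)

Column q has positive entries in row(s) 1, 2, 4, so the ratio test bounds it — not unbounded.

no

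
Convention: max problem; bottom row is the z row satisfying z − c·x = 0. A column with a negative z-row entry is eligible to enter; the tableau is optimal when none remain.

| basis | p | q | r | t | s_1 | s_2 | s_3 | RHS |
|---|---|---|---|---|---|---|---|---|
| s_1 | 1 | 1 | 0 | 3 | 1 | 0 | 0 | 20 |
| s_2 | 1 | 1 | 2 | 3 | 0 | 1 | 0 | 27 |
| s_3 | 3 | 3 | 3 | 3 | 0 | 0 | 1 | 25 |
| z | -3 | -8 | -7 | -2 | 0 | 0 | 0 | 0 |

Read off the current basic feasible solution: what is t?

0

t is not in the basis, so in the current basic feasible solution t = 0.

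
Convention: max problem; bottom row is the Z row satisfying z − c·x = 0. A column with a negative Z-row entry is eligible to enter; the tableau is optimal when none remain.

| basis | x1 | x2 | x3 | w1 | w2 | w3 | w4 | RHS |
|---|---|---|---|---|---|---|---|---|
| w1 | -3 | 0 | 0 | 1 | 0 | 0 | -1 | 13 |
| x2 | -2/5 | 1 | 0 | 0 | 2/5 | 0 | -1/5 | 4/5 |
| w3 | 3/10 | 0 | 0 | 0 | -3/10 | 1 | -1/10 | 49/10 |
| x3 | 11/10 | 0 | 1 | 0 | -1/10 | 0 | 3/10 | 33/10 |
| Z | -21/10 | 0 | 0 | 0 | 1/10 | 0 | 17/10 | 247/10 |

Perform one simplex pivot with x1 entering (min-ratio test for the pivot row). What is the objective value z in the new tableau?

Ratio test on column x1 — row 1: entry -3 ≤ 0; row 2: entry -2/5 ≤ 0; row 3: (49/10)/(3/10) = 49/3; row 4: (33/10)/(11/10) = 3. Minimum is 3 at row 4 (x3 leaves); pivot element 11/10.
Pivot on row 4; the Z-row RHS becomes 247/10 − (-21/10)·3 = 31.

31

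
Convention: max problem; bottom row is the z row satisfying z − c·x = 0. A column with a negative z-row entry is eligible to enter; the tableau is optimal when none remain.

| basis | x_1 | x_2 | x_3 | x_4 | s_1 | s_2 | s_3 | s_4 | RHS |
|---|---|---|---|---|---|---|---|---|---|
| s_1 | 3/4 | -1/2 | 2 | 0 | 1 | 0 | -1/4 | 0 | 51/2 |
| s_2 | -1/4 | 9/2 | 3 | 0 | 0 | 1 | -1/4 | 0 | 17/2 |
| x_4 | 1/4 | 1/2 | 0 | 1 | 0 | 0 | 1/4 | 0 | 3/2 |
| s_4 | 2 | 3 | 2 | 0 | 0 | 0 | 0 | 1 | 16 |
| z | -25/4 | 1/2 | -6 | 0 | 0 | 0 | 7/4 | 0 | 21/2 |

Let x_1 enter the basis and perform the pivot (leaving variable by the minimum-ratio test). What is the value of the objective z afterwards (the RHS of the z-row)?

48

Ratio test on column x_1 — row 1: (51/2)/(3/4) = 34; row 2: entry -1/4 ≤ 0; row 3: (3/2)/(1/4) = 6; row 4: 16/2 = 8. Minimum is 6 at row 3 (x_4 leaves); pivot element 1/4.
Pivot on row 3; the z-row RHS becomes 21/2 − (-25/4)·6 = 48.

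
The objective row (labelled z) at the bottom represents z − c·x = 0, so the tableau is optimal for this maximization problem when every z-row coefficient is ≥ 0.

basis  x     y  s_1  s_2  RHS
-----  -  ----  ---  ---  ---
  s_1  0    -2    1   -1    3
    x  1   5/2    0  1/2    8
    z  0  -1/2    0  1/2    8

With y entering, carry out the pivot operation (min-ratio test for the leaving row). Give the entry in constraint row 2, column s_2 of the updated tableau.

1/5

Ratio test on column y — row 1: entry -2 ≤ 0; row 2: 8/(5/2) = 16/5. Minimum is 16/5 at row 2 (x leaves); pivot element 5/2.
Divide row 2 by 5/2; eliminate column y from the other rows.
In the new row 2, the s_2 entry is the old entry divided by the pivot: (1/2)/(5/2) = 1/5.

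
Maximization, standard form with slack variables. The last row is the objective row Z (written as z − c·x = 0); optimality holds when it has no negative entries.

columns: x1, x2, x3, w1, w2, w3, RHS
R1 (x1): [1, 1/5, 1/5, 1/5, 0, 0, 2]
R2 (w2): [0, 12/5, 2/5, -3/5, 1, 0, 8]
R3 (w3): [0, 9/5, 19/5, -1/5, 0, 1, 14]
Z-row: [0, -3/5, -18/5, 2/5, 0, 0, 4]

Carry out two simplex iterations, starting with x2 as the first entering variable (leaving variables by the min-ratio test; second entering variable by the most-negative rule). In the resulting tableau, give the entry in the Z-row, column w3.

1

Ratio test on column x2 — row 1: 2/(1/5) = 10; row 2: 8/(12/5) = 10/3; row 3: 14/(9/5) = 70/9. Minimum is 10/3 at row 2 (w2 leaves); pivot element 12/5.
Divide row 2 by 12/5; eliminate column x2 from the other rows.
Second iteration: most negative Z-row entry is -7/2 in column x3, so x3 enters.
Ratio test on column x3 — row 1: (4/3)/(1/6) = 8; row 2: (10/3)/(1/6) = 20; row 3: 8/(7/2) = 16/7. Minimum is 16/7 at row 3 (w3 leaves); pivot element 7/2.
Divide row 3 by 7/2; eliminate column x3 from the other rows.
After both pivots, the entry at the Z-row, column w3 is 1.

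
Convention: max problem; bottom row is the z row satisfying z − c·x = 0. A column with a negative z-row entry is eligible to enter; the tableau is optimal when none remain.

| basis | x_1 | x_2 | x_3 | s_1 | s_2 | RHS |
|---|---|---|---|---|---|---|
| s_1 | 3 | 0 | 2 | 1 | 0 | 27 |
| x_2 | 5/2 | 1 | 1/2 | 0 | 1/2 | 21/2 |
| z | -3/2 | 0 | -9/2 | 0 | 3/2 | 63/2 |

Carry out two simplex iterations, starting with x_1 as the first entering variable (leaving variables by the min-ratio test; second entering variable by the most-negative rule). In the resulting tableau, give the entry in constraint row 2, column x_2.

Ratio test on column x_1 — row 1: 27/3 = 9; row 2: (21/2)/(5/2) = 21/5. Minimum is 21/5 at row 2 (x_2 leaves); pivot element 5/2.
Divide row 2 by 5/2; eliminate column x_1 from the other rows.
Second iteration: most negative z-row entry is -21/5 in column x_3, so x_3 enters.
Ratio test on column x_3 — row 1: (72/5)/(7/5) = 72/7; row 2: (21/5)/(1/5) = 21. Minimum is 72/7 at row 1 (s_1 leaves); pivot element 7/5.
Divide row 1 by 7/5; eliminate column x_3 from the other rows.
After both pivots, the entry at constraint row 2, column x_2 is 4/7.

4/7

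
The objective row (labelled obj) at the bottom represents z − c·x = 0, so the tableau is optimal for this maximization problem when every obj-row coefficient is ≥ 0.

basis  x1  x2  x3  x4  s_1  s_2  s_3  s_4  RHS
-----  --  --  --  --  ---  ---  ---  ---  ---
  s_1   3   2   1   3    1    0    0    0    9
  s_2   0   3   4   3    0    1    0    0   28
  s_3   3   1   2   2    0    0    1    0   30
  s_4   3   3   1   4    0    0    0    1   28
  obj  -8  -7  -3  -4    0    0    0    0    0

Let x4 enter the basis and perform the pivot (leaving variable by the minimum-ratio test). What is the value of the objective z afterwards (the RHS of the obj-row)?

Ratio test on column x4 — row 1: 9/3 = 3; row 2: 28/3 = 28/3; row 3: 30/2 = 15; row 4: 28/4 = 7. Minimum is 3 at row 1 (s_1 leaves); pivot element 3.
Pivot on row 1; the obj-row RHS becomes 0 − (-4)·3 = 12.

12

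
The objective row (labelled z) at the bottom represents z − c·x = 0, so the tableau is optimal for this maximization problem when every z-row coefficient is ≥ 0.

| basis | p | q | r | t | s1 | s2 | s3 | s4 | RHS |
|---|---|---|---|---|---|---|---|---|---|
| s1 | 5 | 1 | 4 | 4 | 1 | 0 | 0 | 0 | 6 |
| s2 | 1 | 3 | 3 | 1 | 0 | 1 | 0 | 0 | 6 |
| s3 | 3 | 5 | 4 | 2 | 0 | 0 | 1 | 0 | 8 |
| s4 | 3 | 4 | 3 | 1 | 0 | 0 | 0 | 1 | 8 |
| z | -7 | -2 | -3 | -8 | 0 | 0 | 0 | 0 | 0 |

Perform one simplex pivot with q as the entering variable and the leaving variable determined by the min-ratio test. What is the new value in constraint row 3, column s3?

1/5

Ratio test on column q — row 1: 6/1 = 6; row 2: 6/3 = 2; row 3: 8/5 = 8/5; row 4: 8/4 = 2. Minimum is 8/5 at row 3 (s3 leaves); pivot element 5.
Divide row 3 by 5; eliminate column q from the other rows.
In the new row 3, the s3 entry is the old entry divided by the pivot: 1/5 = 1/5.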